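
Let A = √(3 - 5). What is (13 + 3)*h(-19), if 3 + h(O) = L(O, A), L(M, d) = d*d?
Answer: -80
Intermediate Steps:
A = I*√2 (A = √(-2) = I*√2 ≈ 1.4142*I)
L(M, d) = d²
h(O) = -5 (h(O) = -3 + (I*√2)² = -3 - 2 = -5)
(13 + 3)*h(-19) = (13 + 3)*(-5) = 16*(-5) = -80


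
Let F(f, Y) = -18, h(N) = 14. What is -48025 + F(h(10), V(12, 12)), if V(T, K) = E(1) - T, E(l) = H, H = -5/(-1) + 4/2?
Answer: -48043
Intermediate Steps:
H = 7 (H = -5*(-1) + 4*(½) = 5 + 2 = 7)
E(l) = 7
V(T, K) = 7 - T
-48025 + F(h(10), V(12, 12)) = -48025 - 18 = -48043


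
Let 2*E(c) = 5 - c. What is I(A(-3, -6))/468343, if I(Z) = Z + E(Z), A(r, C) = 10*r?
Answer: -25/936686 ≈ -2.6690e-5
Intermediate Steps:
E(c) = 5/2 - c/2 (E(c) = (5 - c)/2 = 5/2 - c/2)
I(Z) = 5/2 + Z/2 (I(Z) = Z + (5/2 - Z/2) = 5/2 + Z/2)
I(A(-3, -6))/468343 = (5/2 + (10*(-3))/2)/468343 = (5/2 + (½)*(-30))*(1/468343) = (5/2 - 15)*(1/468343) = -25/2*1/468343 = -25/936686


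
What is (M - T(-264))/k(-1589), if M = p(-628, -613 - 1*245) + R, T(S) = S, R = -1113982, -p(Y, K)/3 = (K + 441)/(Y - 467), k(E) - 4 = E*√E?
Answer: -1626029948/1464416312025 - 645940396843*I*√1589/1464416312025 ≈ -0.0011104 - 17.583*I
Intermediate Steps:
k(E) = 4 + E^(3/2) (k(E) = 4 + E*√E = 4 + E^(3/2))
p(Y, K) = -3*(441 + K)/(-467 + Y) (p(Y, K) = -3*(K + 441)/(Y - 467) = -3*(441 + K)/(-467 + Y))
M = -406603847/365 (M = 3*(-441 - (-613 - 1*245))/(-467 - 628) - 1113982 = 3*(-441 - (-613 - 245))/(-1095) - 1113982 = 3*(-1/1095)*(-441 - 1*(-858)) - 1113982 = 3*(-1/1095)*(-441 + 858) - 1113982 = 3*(-1/1095)*417 - 1113982 = -417/365 - 1113982 = -406603847/365 ≈ -1.1140e+6)
(M - T(-264))/k(-1589) = (-406603847/365 - 1*(-264))/(4 + (-1589)^(3/2)) = (-406603847/365 + 264)/(4 - 1589*I*√1589) = -406507487/(365*(4 - 1589*I*√1589))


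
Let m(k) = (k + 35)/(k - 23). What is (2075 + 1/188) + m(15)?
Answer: 194463/94 ≈ 2068.8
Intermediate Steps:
m(k) = (35 + k)/(-23 + k)
(2075 + 1/188) + m(15) = (2075 + 1/188) + (35 + 15)/(-23 + 15) = (2075 + 1/188) + 50/(-8) = 390101/188 - ⅛*50 = 390101/188 - 25/4 = 194463/94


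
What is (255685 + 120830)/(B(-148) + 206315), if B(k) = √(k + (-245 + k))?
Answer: 77680692225/42565879766 - 376515*I*√541/42565879766 ≈ 1.825 - 0.00020574*I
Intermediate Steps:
B(k) = √(-245 + 2*k)
(255685 + 120830)/(B(-148) + 206315) = (255685 + 120830)/(√(-245 + 2*(-148)) + 206315) = 376515/(√(-245 - 296) + 206315) = 376515/(√(-541) + 206315) = 376515/(I*√541 + 206315) = 376515/(206315 + I*√541)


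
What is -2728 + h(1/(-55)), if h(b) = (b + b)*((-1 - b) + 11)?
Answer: -8253302/3025 ≈ -2728.4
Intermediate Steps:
h(b) = 2*b*(10 - b) (h(b) = (2*b)*(10 - b) = 2*b*(10 - b))
-2728 + h(1/(-55)) = -2728 + 2*(10 - 1/(-55))/(-55) = -2728 + 2*(-1/55)*(10 - 1*(-1/55)) = -2728 + 2*(-1/55)*(10 + 1/55) = -2728 + 2*(-1/55)*(551/55) = -2728 - 1102/3025 = -8253302/3025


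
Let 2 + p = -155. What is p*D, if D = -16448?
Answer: 2582336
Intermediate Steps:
p = -157 (p = -2 - 155 = -157)
p*D = -157*(-16448) = 2582336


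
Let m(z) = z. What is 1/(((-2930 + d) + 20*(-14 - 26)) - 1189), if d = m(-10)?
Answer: -1/4929 ≈ -0.00020288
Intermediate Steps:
d = -10
1/(((-2930 + d) + 20*(-14 - 26)) - 1189) = 1/(((-2930 - 10) + 20*(-14 - 26)) - 1189) = 1/((-2940 + 20*(-40)) - 1189) = 1/((-2940 - 800) - 1189) = 1/(-3740 - 1189) = 1/(-4929) = -1/4929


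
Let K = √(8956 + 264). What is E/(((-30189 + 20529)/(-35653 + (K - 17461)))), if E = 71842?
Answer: 953953997/2415 - 35921*√2305/2415 ≈ 3.9430e+5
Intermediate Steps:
K = 2*√2305 (K = √9220 = 2*√2305 ≈ 96.021)
E/(((-30189 + 20529)/(-35653 + (K - 17461)))) = 71842/(((-30189 + 20529)/(-35653 + (2*√2305 - 17461)))) = 71842/((-9660/(-35653 + (-17461 + 2*√2305)))) = 71842/((-9660/(-53114 + 2*√2305))) = 71842*(26557/4830 - √2305/4830) = 953953997/2415 - 35921*√2305/2415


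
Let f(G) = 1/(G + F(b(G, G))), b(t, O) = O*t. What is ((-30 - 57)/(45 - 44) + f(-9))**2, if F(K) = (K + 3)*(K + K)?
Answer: 1399754004544/184932801 ≈ 7569.0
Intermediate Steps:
F(K) = 2*K*(3 + K) (F(K) = (3 + K)*(2*K) = 2*K*(3 + K))
f(G) = 1/(G + 2*G**2*(3 + G**2)) (f(G) = 1/(G + 2*(G*G)*(3 + G*G)) = 1/(G + 2*G**2*(3 + G**2)))
((-30 - 57)/(45 - 44) + f(-9))**2 = ((-30 - 57)/(45 - 44) + 1/((-9)*(1 + 2*(-9)*(3 + (-9)**2))))**2 = (-87/1 - 1/(9*(1 + 2*(-9)*(3 + 81))))**2 = (-87*1 - 1/(9*(1 + 2*(-9)*84)))**2 = (-87 - 1/(9*(1 - 1512)))**2 = (-87 - 1/9/(-1511))**2 = (-87 - 1/9*(-1/1511))**2 = (-87 + 1/13599)**2 = (-1183112/13599)**2 = 1399754004544/184932801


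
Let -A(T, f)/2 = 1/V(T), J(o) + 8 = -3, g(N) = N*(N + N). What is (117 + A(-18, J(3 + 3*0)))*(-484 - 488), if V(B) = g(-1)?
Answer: -112752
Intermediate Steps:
g(N) = 2*N² (g(N) = N*(2*N) = 2*N²)
V(B) = 2 (V(B) = 2*(-1)² = 2*1 = 2)
J(o) = -11 (J(o) = -8 - 3 = -11)
A(T, f) = -1 (A(T, f) = -2/2 = -2*½ = -1)
(117 + A(-18, J(3 + 3*0)))*(-484 - 488) = (117 - 1)*(-484 - 488) = 116*(-972) = -112752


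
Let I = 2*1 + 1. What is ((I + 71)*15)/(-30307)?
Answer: -1110/30307 ≈ -0.036625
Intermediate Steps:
I = 3 (I = 2 + 1 = 3)
((I + 71)*15)/(-30307) = ((3 + 71)*15)/(-30307) = (74*15)*(-1/30307) = 1110*(-1/30307) = -1110/30307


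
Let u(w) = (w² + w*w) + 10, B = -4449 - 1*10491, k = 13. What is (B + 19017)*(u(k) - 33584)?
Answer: -135503172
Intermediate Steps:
B = -14940 (B = -4449 - 10491 = -14940)
u(w) = 10 + 2*w² (u(w) = (w² + w²) + 10 = 2*w² + 10 = 10 + 2*w²)
(B + 19017)*(u(k) - 33584) = (-14940 + 19017)*((10 + 2*13²) - 33584) = 4077*((10 + 2*169) - 33584) = 4077*((10 + 338) - 33584) = 4077*(348 - 33584) = 4077*(-33236) = -135503172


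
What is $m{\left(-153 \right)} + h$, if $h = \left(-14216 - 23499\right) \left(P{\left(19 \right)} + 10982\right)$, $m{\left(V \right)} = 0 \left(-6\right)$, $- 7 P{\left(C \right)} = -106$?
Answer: $- \frac{2903300700}{7} \approx -4.1476 \cdot 10^{8}$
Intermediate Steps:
$P{\left(C \right)} = \frac{106}{7}$ ($P{\left(C \right)} = \left(- \frac{1}{7}\right) \left(-106\right) = \frac{106}{7}$)
$m{\left(V \right)} = 0$
$h = - \frac{2903300700}{7}$ ($h = \left(-14216 - 23499\right) \left(\frac{106}{7} + 10982\right) = \left(-37715\right) \frac{76980}{7} = - \frac{2903300700}{7} \approx -4.1476 \cdot 10^{8}$)
$m{\left(-153 \right)} + h = 0 - \frac{2903300700}{7} = - \frac{2903300700}{7}$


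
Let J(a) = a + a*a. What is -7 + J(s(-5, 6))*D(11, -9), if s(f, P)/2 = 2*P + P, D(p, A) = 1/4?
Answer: 326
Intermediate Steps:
D(p, A) = ¼
s(f, P) = 6*P (s(f, P) = 2*(2*P + P) = 2*(3*P) = 6*P)
J(a) = a + a²
-7 + J(s(-5, 6))*D(11, -9) = -7 + ((6*6)*(1 + 6*6))*(¼) = -7 + (36*(1 + 36))*(¼) = -7 + (36*37)*(¼) = -7 + 1332*(¼) = -7 + 333 = 326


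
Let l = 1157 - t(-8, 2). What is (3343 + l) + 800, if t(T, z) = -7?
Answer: 5307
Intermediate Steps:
l = 1164 (l = 1157 - 1*(-7) = 1157 + 7 = 1164)
(3343 + l) + 800 = (3343 + 1164) + 800 = 4507 + 800 = 5307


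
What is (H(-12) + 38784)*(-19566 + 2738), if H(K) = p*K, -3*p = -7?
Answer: -652185968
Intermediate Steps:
p = 7/3 (p = -⅓*(-7) = 7/3 ≈ 2.3333)
H(K) = 7*K/3
(H(-12) + 38784)*(-19566 + 2738) = ((7/3)*(-12) + 38784)*(-19566 + 2738) = (-28 + 38784)*(-16828) = 38756*(-16828) = -652185968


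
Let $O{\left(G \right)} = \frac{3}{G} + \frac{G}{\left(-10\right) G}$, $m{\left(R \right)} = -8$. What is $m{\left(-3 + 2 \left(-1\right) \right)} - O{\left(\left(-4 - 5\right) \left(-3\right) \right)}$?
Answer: $- \frac{721}{90} \approx -8.0111$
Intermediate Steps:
$O{\left(G \right)} = - \frac{1}{10} + \frac{3}{G}$ ($O{\left(G \right)} = \frac{3}{G} + G \left(- \frac{1}{10 G}\right) = \frac{3}{G} - \frac{1}{10} = - \frac{1}{10} + \frac{3}{G}$)
$m{\left(-3 + 2 \left(-1\right) \right)} - O{\left(\left(-4 - 5\right) \left(-3\right) \right)} = -8 - \frac{30 - \left(-4 - 5\right) \left(-3\right)}{10 \left(-4 - 5\right) \left(-3\right)} = -8 - \frac{30 - \left(-9\right) \left(-3\right)}{10 \left(\left(-9\right) \left(-3\right)\right)} = -8 - \frac{30 - 27}{10 \cdot 27} = -8 - \frac{1}{10} \cdot \frac{1}{27} \left(30 - 27\right) = -8 - \frac{1}{10} \cdot \frac{1}{27} \cdot 3 = -8 - \frac{1}{90} = - \frac{721}{90}$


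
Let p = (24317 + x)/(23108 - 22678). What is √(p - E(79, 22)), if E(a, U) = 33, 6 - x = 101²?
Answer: I*√7310/215 ≈ 0.39767*I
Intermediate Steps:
x = -10195 (x = 6 - 1*101² = 6 - 1*10201 = 6 - 10201 = -10195)
p = 7061/215 (p = (24317 - 10195)/(23108 - 22678) = 14122/430 = 14122*(1/430) = 7061/215 ≈ 32.842)
√(p - E(79, 22)) = √(7061/215 - 1*33) = √(7061/215 - 33) = √(-34/215) = I*√7310/215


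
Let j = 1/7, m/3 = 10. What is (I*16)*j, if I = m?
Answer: 480/7 ≈ 68.571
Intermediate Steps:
m = 30 (m = 3*10 = 30)
I = 30
j = ⅐ ≈ 0.14286
(I*16)*j = (30*16)*(⅐) = 480*(⅐) = 480/7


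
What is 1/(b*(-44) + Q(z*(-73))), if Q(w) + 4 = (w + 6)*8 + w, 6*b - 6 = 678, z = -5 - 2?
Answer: -1/373 ≈ -0.0026810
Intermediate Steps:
z = -7
b = 114 (b = 1 + (⅙)*678 = 1 + 113 = 114)
Q(w) = 44 + 9*w (Q(w) = -4 + ((w + 6)*8 + w) = -4 + ((6 + w)*8 + w) = -4 + ((48 + 8*w) + w) = -4 + (48 + 9*w) = 44 + 9*w)
1/(b*(-44) + Q(z*(-73))) = 1/(114*(-44) + (44 + 9*(-7*(-73)))) = 1/(-5016 + (44 + 9*511)) = 1/(-5016 + (44 + 4599)) = 1/(-5016 + 4643) = 1/(-373) = -1/373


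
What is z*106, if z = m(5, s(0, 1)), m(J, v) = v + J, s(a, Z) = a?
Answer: 530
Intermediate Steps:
m(J, v) = J + v
z = 5 (z = 5 + 0 = 5)
z*106 = 5*106 = 530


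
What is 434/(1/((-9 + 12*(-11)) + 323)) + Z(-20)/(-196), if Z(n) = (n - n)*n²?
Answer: 78988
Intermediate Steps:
Z(n) = 0 (Z(n) = 0*n² = 0)
434/(1/((-9 + 12*(-11)) + 323)) + Z(-20)/(-196) = 434/(1/((-9 + 12*(-11)) + 323)) + 0/(-196) = 434/(1/((-9 - 132) + 323)) + 0*(-1/196) = 434/(1/(-141 + 323)) + 0 = 434/(1/182) + 0 = 434*182 + 0 = 78988 + 0 = 78988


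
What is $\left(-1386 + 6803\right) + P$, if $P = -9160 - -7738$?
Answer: $3995$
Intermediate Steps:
$P = -1422$ ($P = -9160 + 7738 = -1422$)
$\left(-1386 + 6803\right) + P = \left(-1386 + 6803\right) - 1422 = 5417 - 1422 = 3995$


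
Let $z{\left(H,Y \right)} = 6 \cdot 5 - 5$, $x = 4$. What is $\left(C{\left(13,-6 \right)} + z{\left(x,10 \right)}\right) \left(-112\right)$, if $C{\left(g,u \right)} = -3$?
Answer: $-2464$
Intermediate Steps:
$z{\left(H,Y \right)} = 25$ ($z{\left(H,Y \right)} = 30 - 5 = 25$)
$\left(C{\left(13,-6 \right)} + z{\left(x,10 \right)}\right) \left(-112\right) = \left(-3 + 25\right) \left(-112\right) = 22 \left(-112\right) = -2464$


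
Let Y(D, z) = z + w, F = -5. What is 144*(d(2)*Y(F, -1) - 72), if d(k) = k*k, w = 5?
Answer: -8064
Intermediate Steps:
d(k) = k²
Y(D, z) = 5 + z (Y(D, z) = z + 5 = 5 + z)
144*(d(2)*Y(F, -1) - 72) = 144*(2²*(5 - 1) - 72) = 144*(4*4 - 72) = 144*(16 - 72) = 144*(-56) = -8064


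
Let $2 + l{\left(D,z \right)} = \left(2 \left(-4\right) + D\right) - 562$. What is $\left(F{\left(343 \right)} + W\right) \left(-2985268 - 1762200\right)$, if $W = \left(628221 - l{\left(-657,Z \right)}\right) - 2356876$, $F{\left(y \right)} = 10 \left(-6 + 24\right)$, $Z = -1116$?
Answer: $8200045113128$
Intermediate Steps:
$F{\left(y \right)} = 180$ ($F{\left(y \right)} = 10 \cdot 18 = 180$)
$l{\left(D,z \right)} = -572 + D$ ($l{\left(D,z \right)} = -2 + \left(\left(2 \left(-4\right) + D\right) - 562\right) = -2 + \left(\left(-8 + D\right) - 562\right) = -2 + \left(-570 + D\right) = -572 + D$)
$W = -1727426$ ($W = \left(628221 - \left(-572 - 657\right)\right) - 2356876 = \left(628221 - -1229\right) - 2356876 = \left(628221 + 1229\right) - 2356876 = 629450 - 2356876 = -1727426$)
$\left(F{\left(343 \right)} + W\right) \left(-2985268 - 1762200\right) = \left(180 - 1727426\right) \left(-2985268 - 1762200\right) = \left(-1727246\right) \left(-4747468\right) = 8200045113128$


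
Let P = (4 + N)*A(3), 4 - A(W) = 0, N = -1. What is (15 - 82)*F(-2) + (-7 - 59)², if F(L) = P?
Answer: 3552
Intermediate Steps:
A(W) = 4 (A(W) = 4 - 1*0 = 4 + 0 = 4)
P = 12 (P = (4 - 1)*4 = 3*4 = 12)
F(L) = 12
(15 - 82)*F(-2) + (-7 - 59)² = (15 - 82)*12 + (-7 - 59)² = -67*12 + (-66)² = -804 + 4356 = 3552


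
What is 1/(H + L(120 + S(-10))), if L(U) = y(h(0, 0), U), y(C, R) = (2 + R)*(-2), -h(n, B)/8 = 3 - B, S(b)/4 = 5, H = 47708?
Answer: 1/47424 ≈ 2.1086e-5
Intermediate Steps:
S(b) = 20 (S(b) = 4*5 = 20)
h(n, B) = -24 + 8*B (h(n, B) = -8*(3 - B) = -24 + 8*B)
y(C, R) = -4 - 2*R
L(U) = -4 - 2*U
1/(H + L(120 + S(-10))) = 1/(47708 + (-4 - 2*(120 + 20))) = 1/(47708 + (-4 - 2*140)) = 1/(47708 + (-4 - 280)) = 1/(47708 - 284) = 1/47424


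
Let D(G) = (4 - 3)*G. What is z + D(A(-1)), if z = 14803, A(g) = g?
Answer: 14802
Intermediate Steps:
D(G) = G (D(G) = 1*G = G)
z + D(A(-1)) = 14803 - 1 = 14802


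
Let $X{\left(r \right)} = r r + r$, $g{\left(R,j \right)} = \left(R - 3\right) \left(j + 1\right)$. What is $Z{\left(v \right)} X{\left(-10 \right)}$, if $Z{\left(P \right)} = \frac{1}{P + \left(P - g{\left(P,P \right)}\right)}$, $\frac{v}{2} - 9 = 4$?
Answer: $- \frac{90}{569} \approx -0.15817$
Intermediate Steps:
$v = 26$ ($v = 18 + 2 \cdot 4 = 18 + 8 = 26$)
$g{\left(R,j \right)} = \left(1 + j\right) \left(-3 + R\right)$ ($g{\left(R,j \right)} = \left(-3 + R\right) \left(1 + j\right) = \left(1 + j\right) \left(-3 + R\right)$)
$X{\left(r \right)} = r + r^{2}$ ($X{\left(r \right)} = r^{2} + r = r + r^{2}$)
$Z{\left(P \right)} = \frac{1}{3 - P^{2} + 4 P}$ ($Z{\left(P \right)} = \frac{1}{P - \left(-3 - 3 P + P P\right)} = \frac{1}{P - \left(-3 + P^{2} - 3 P\right)} = \frac{1}{P + \left(P + \left(3 - P^{2} + 2 P\right)\right)} = \frac{1}{P + \left(3 - P^{2} + 3 P\right)} = \frac{1}{3 - P^{2} + 4 P}$)
$Z{\left(v \right)} X{\left(-10 \right)} = \frac{\left(-10\right) \left(1 - 10\right)}{3 - 26^{2} + 4 \cdot 26} = \frac{\left(-10\right) \left(-9\right)}{3 - 676 + 104} = \frac{1}{3 - 676 + 104} \cdot 90 = \frac{1}{-569} \cdot 90 = \left(- \frac{1}{569}\right) 90 = - \frac{90}{569}$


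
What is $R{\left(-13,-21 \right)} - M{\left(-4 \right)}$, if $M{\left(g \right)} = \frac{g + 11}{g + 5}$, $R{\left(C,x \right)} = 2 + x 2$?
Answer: $-47$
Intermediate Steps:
$R{\left(C,x \right)} = 2 + 2 x$
$M{\left(g \right)} = \frac{11 + g}{5 + g}$
$R{\left(-13,-21 \right)} - M{\left(-4 \right)} = \left(2 + 2 \left(-21\right)\right) - \frac{11 - 4}{5 - 4} = \left(2 - 42\right) - 1^{-1} \cdot 7 = -40 - 1 \cdot 7 = -40 - 7 = -47$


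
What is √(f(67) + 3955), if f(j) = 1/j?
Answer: √17754062/67 ≈ 62.889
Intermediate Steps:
√(f(67) + 3955) = √(1/67 + 3955) = √(264986/67) = √17754062/67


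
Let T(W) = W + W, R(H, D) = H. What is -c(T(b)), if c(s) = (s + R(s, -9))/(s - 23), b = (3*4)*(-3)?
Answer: -144/95 ≈ -1.5158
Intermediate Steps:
b = -36 (b = 12*(-3) = -36)
T(W) = 2*W
c(s) = 2*s/(-23 + s) (c(s) = (s + s)/(s - 23) = (2*s)/(-23 + s) = 2*s/(-23 + s))
-c(T(b)) = -2*2*(-36)/(-23 + 2*(-36)) = -2*(-72)/(-23 - 72) = -2*(-72)/(-95) = -2*(-72)*(-1)/95 = -1*144/95 = -144/95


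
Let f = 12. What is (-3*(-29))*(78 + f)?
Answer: 7830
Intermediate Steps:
(-3*(-29))*(78 + f) = (-3*(-29))*(78 + 12) = 87*90 = 7830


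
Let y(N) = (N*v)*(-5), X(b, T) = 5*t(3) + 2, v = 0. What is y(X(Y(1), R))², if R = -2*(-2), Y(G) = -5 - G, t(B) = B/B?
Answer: 0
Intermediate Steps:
t(B) = 1
R = 4
X(b, T) = 7 (X(b, T) = 5*1 + 2 = 5 + 2 = 7)
y(N) = 0 (y(N) = (N*0)*(-5) = 0*(-5) = 0)
y(X(Y(1), R))² = 0² = 0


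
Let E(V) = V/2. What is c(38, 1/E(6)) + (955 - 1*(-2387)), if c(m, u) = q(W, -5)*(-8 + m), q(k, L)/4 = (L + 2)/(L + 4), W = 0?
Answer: 3702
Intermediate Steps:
E(V) = V/2 (E(V) = V*(½) = V/2)
q(k, L) = 4*(2 + L)/(4 + L) (q(k, L) = 4*((L + 2)/(L + 4)) = 4*((2 + L)/(4 + L)) = 4*(2 + L)/(4 + L))
c(m, u) = -96 + 12*m (c(m, u) = (4*(2 - 5)/(4 - 5))*(-8 + m) = (4*(-3)/(-1))*(-8 + m) = (4*(-1)*(-3))*(-8 + m) = 12*(-8 + m) = -96 + 12*m)
c(38, 1/E(6)) + (955 - 1*(-2387)) = (-96 + 12*38) + (955 - 1*(-2387)) = (-96 + 456) + (955 + 2387) = 360 + 3342 = 3702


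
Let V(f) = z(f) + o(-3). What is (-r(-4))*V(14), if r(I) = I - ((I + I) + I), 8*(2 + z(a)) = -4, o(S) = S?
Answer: 44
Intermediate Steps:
z(a) = -5/2 (z(a) = -2 + (1/8)*(-4) = -2 - 1/2 = -5/2)
r(I) = -2*I (r(I) = I - (2*I + I) = I - 3*I = -2*I)
V(f) = -11/2 (V(f) = -5/2 - 3 = -11/2)
(-r(-4))*V(14) = -(-2)*(-4)*(-11/2) = -1*8*(-11/2) = -8*(-11/2) = 44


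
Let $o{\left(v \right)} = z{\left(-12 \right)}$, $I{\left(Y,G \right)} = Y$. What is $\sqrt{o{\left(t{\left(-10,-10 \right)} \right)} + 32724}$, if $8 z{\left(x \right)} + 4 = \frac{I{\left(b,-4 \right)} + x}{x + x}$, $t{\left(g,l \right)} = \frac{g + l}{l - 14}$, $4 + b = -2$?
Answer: $\frac{\sqrt{2094310}}{8} \approx 180.9$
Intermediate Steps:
$b = -6$ ($b = -4 - 2 = -6$)
$t{\left(g,l \right)} = \frac{g + l}{-14 + l}$
$z{\left(x \right)} = - \frac{1}{2} + \frac{-6 + x}{16 x}$ ($z{\left(x \right)} = - \frac{1}{2} + \frac{\left(-6 + x\right) \frac{1}{x + x}}{8} = - \frac{1}{2} + \frac{\left(-6 + x\right) \frac{1}{2 x}}{8} = - \frac{1}{2} + \frac{\frac{1}{2} \frac{1}{x} \left(-6 + x\right)}{8} = - \frac{1}{2} + \frac{-6 + x}{16 x}$)
$o{\left(v \right)} = - \frac{13}{32}$ ($o{\left(v \right)} = \frac{-6 - -84}{16 \left(-12\right)} = \frac{1}{16} \left(- \frac{1}{12}\right) \left(-6 + 84\right) = \frac{1}{16} \left(- \frac{1}{12}\right) 78 = - \frac{13}{32}$)
$\sqrt{o{\left(t{\left(-10,-10 \right)} \right)} + 32724} = \sqrt{- \frac{13}{32} + 32724} = \sqrt{\frac{1047155}{32}} = \frac{\sqrt{2094310}}{8}$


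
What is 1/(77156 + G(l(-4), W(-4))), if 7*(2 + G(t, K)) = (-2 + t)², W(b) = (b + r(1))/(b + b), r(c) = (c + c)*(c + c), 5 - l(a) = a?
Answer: 1/77161 ≈ 1.2960e-5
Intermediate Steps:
l(a) = 5 - a
r(c) = 4*c² (r(c) = (2*c)*(2*c) = 4*c²)
W(b) = (4 + b)/(2*b) (W(b) = (b + 4*1²)/(b + b) = (b + 4*1)/((2*b)) = (b + 4)*(1/(2*b)) = (4 + b)*(1/(2*b)) = (4 + b)/(2*b))
G(t, K) = -2 + (-2 + t)²/7
1/(77156 + G(l(-4), W(-4))) = 1/(77156 + (-2 + (-2 + (5 - 1*(-4)))²/7)) = 1/(77156 + (-2 + (-2 + (5 + 4))²/7)) = 1/(77156 + (-2 + (-2 + 9)²/7)) = 1/(77156 + (-2 + (⅐)*7²)) = 1/(77156 + (-2 + (⅐)*49)) = 1/(77156 + (-2 + 7)) = 1/(77156 + 5) = 1/77161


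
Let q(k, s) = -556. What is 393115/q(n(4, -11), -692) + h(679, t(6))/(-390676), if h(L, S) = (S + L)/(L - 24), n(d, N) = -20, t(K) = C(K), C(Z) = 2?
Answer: -6287205661771/8892274105 ≈ -707.04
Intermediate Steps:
t(K) = 2
h(L, S) = (L + S)/(-24 + L)
393115/q(n(4, -11), -692) + h(679, t(6))/(-390676) = 393115/(-556) + ((679 + 2)/(-24 + 679))/(-390676) = 393115*(-1/556) + (681/655)*(-1/390676) = -393115/556 + ((1/655)*681)*(-1/390676) = -393115/556 + (681/655)*(-1/390676) = -393115/556 - 681/255892780 = -6287205661771/8892274105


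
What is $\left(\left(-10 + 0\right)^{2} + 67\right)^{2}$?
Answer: $27889$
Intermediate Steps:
$\left(\left(-10 + 0\right)^{2} + 67\right)^{2} = \left(\left(-10\right)^{2} + 67\right)^{2} = \left(100 + 67\right)^{2} = 167^{2} = 27889$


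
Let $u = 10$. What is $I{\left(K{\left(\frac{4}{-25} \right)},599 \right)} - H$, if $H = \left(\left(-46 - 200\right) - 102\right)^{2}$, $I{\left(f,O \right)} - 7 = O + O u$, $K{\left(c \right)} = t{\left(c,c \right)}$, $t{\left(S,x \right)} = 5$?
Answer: $-114508$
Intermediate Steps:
$K{\left(c \right)} = 5$
$I{\left(f,O \right)} = 7 + 11 O$ ($I{\left(f,O \right)} = 7 + \left(O + O 10\right) = 7 + \left(O + 10 O\right) = 7 + 11 O$)
$H = 121104$ ($H = \left(-246 - 102\right)^{2} = \left(-348\right)^{2} = 121104$)
$I{\left(K{\left(\frac{4}{-25} \right)},599 \right)} - H = \left(7 + 11 \cdot 599\right) - 121104 = \left(7 + 6589\right) - 121104 = 6596 - 121104 = -114508$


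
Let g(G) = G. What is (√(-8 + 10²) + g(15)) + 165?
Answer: 180 + 2*√23 ≈ 189.59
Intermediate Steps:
(√(-8 + 10²) + g(15)) + 165 = (√(-8 + 10²) + 15) + 165 = (√(-8 + 100) + 15) + 165 = (√92 + 15) + 165 = (2*√23 + 15) + 165 = (15 + 2*√23) + 165 = 180 + 2*√23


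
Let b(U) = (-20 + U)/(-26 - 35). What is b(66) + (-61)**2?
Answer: 226935/61 ≈ 3720.2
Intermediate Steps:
b(U) = 20/61 - U/61 (b(U) = (-20 + U)/(-61) = (-20 + U)*(-1/61) = 20/61 - U/61)
b(66) + (-61)**2 = (20/61 - 1/61*66) + (-61)**2 = (20/61 - 66/61) + 3721 = -46/61 + 3721 = 226935/61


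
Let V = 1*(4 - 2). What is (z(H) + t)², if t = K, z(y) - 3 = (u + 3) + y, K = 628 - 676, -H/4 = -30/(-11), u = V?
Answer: 313600/121 ≈ 2591.7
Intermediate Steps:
V = 2 (V = 1*2 = 2)
u = 2
H = -120/11 (H = -(-120)/(-11) = -(-120)*(-1)/11 = -4*30/11 = -120/11 ≈ -10.909)
K = -48
z(y) = 8 + y (z(y) = 3 + ((2 + 3) + y) = 3 + (5 + y) = 8 + y)
t = -48
(z(H) + t)² = ((8 - 120/11) - 48)² = (-32/11 - 48)² = (-560/11)² = 313600/121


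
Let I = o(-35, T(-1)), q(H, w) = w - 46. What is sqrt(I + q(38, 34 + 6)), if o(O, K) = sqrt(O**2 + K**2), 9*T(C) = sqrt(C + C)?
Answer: sqrt(-54 + sqrt(99223))/3 ≈ 5.3851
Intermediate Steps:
q(H, w) = -46 + w
T(C) = sqrt(2)*sqrt(C)/9 (T(C) = sqrt(C + C)/9 = sqrt(2*C)/9 = (sqrt(2)*sqrt(C))/9 = sqrt(2)*sqrt(C)/9)
o(O, K) = sqrt(K**2 + O**2)
I = sqrt(99223)/9 (I = sqrt((sqrt(2)*sqrt(-1)/9)**2 + (-35)**2) = sqrt((sqrt(2)*I/9)**2 + 1225) = sqrt((I*sqrt(2)/9)**2 + 1225) = sqrt(-2/81 + 1225) = sqrt(99223/81) = sqrt(99223)/9 ≈ 35.000)
sqrt(I + q(38, 34 + 6)) = sqrt(sqrt(99223)/9 + (-46 + (34 + 6))) = sqrt(sqrt(99223)/9 + (-46 + 40)) = sqrt(sqrt(99223)/9 - 6) = sqrt(-6 + sqrt(99223)/9)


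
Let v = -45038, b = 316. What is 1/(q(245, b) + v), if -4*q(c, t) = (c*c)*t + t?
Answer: -1/4787092 ≈ -2.0890e-7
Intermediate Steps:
q(c, t) = -t/4 - t*c**2/4 (q(c, t) = -((c*c)*t + t)/4 = -(c**2*t + t)/4 = -(t*c**2 + t)/4 = -(t + t*c**2)/4 = -t/4 - t*c**2/4)
1/(q(245, b) + v) = 1/(-1/4*316*(1 + 245**2) - 45038) = 1/(-1/4*316*(1 + 60025) - 45038) = 1/(-1/4*316*60026 - 45038) = 1/(-4742054 - 45038) = 1/(-4787092) = -1/4787092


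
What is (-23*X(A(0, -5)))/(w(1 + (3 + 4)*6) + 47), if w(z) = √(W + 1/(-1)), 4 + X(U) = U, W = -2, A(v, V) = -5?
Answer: 9729/2212 - 207*I*√3/2212 ≈ 4.3983 - 0.16209*I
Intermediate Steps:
X(U) = -4 + U
w(z) = I*√3 (w(z) = √(-2 + 1/(-1)) = √(-2 - 1) = √(-3) = I*√3)
(-23*X(A(0, -5)))/(w(1 + (3 + 4)*6) + 47) = (-23*(-4 - 5))/(I*√3 + 47) = (-23*(-9))/(47 + I*√3) = 207/(47 + I*√3)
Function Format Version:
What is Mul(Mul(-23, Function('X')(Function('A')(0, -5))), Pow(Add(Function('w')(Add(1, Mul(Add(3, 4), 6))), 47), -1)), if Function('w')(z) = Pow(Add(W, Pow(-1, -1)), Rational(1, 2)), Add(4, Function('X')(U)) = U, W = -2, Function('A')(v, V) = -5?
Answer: Add(Rational(9729, 2212), Mul(Rational(-207, 2212), I, Pow(3, Rational(1, 2)))) ≈ Add(4.3983, Mul(-0.16209, I))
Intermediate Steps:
Function('X')(U) = Add(-4, U)
Function('w')(z) = Mul(I, Pow(3, Rational(1, 2))) (Function('w')(z) = Pow(Add(-2, Pow(-1, -1)), Rational(1, 2)) = Pow(Add(-2, -1), Rational(1, 2)) = Pow(-3, Rational(1, 2)) = Mul(I, Pow(3, Rational(1, 2))))
Mul(Mul(-23, Function('X')(Function('A')(0, -5))), Pow(Add(Function('w')(Add(1, Mul(Add(3, 4), 6))), 47), -1)) = Mul(Mul(-23, Add(-4, -5)), Pow(Add(Mul(I, Pow(3, Rational(1, 2))), 47), -1)) = Mul(Mul(-23, -9), Pow(Add(47, Mul(I, Pow(3, Rational(1, 2)))), -1)) = Mul(207, Pow(Add(47, Mul(I, Pow(3, Rational(1, 2)))), -1))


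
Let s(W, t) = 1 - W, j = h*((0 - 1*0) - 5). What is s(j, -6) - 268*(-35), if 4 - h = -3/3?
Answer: 9406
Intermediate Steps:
h = 5 (h = 4 - (-3)/3 = 4 - 1*(-1) = 4 + 1 = 5)
j = -25 (j = 5*((0 - 1*0) - 5) = 5*((0 + 0) - 5) = 5*(0 - 5) = 5*(-5) = -25)
s(j, -6) - 268*(-35) = (1 - 1*(-25)) - 268*(-35) = (1 + 25) + 9380 = 26 + 9380 = 9406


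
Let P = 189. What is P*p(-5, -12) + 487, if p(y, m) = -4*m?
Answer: 9559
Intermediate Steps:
P*p(-5, -12) + 487 = 189*(-4*(-12)) + 487 = 189*48 + 487 = 9072 + 487 = 9559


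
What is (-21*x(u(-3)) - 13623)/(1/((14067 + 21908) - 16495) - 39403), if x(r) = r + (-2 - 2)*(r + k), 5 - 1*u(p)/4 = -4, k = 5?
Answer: 71004600/255856813 ≈ 0.27752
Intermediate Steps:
u(p) = 36 (u(p) = 20 - 4*(-4) = 20 + 16 = 36)
x(r) = -20 - 3*r (x(r) = r + (-2 - 2)*(r + 5) = r - 4*(5 + r) = r + (-20 - 4*r) = -20 - 3*r)
(-21*x(u(-3)) - 13623)/(1/((14067 + 21908) - 16495) - 39403) = (-21*(-20 - 3*36) - 13623)/(1/((14067 + 21908) - 16495) - 39403) = (-21*(-20 - 108) - 13623)/(1/(35975 - 16495) - 39403) = (-21*(-128) - 13623)/(1/19480 - 39403) = (2688 - 13623)/(1/19480 - 39403) = -10935/(-767570439/19480) = -10935*(-19480/767570439) = 71004600/255856813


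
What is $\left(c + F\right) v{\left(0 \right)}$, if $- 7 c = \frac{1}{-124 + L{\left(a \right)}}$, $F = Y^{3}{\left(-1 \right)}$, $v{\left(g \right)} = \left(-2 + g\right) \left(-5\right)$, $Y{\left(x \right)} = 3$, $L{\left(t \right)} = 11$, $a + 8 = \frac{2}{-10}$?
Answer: $\frac{213580}{791} \approx 270.01$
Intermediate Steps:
$a = - \frac{41}{5}$ ($a = -8 + \frac{2}{-10} = -8 + 2 \left(- \frac{1}{10}\right) = -8 - \frac{1}{5} = - \frac{41}{5} \approx -8.2$)
$v{\left(g \right)} = 10 - 5 g$
$F = 27$ ($F = 3^{3} = 27$)
$c = \frac{1}{791}$ ($c = - \frac{1}{7 \left(-124 + 11\right)} = - \frac{1}{7 \left(-113\right)} = \left(- \frac{1}{7}\right) \left(- \frac{1}{113}\right) = \frac{1}{791} \approx 0.0012642$)
$\left(c + F\right) v{\left(0 \right)} = \left(\frac{1}{791} + 27\right) \left(10 - 0\right) = \frac{21358 \left(10 + 0\right)}{791} = \frac{21358}{791} \cdot 10 = \frac{213580}{791}$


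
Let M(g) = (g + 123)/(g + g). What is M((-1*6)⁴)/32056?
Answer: 473/27696384 ≈ 1.7078e-5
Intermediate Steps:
M(g) = (123 + g)/(2*g) (M(g) = (123 + g)/((2*g)) = (123 + g)*(1/(2*g)) = (123 + g)/(2*g))
M((-1*6)⁴)/32056 = ((123 + (-1*6)⁴)/(2*((-1*6)⁴)))/32056 = ((123 + (-6)⁴)/(2*((-6)⁴)))*(1/32056) = ((½)*(123 + 1296)/1296)*(1/32056) = ((½)*(1/1296)*1419)*(1/32056) = (473/864)*(1/32056) = 473/27696384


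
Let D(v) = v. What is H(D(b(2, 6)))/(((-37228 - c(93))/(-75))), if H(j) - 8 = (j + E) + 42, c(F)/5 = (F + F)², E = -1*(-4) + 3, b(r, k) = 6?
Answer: 4725/210208 ≈ 0.022478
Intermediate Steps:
E = 7 (E = 4 + 3 = 7)
c(F) = 20*F² (c(F) = 5*(F + F)² = 5*(2*F)² = 5*(4*F²) = 20*F²)
H(j) = 57 + j (H(j) = 8 + ((j + 7) + 42) = 8 + ((7 + j) + 42) = 8 + (49 + j) = 57 + j)
H(D(b(2, 6)))/(((-37228 - c(93))/(-75))) = (57 + 6)/(((-37228 - 20*93²)/(-75))) = 63/(((-37228 - 20*8649)*(-1/75))) = 63/(((-37228 - 1*172980)*(-1/75))) = 63/(((-37228 - 172980)*(-1/75))) = 63/((-210208*(-1/75))) = 63/(210208/75) = 63*(75/210208) = 4725/210208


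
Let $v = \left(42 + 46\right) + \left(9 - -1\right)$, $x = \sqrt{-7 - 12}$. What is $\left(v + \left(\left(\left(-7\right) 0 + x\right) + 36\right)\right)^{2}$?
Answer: $\left(134 + i \sqrt{19}\right)^{2} \approx 17937.0 + 1168.2 i$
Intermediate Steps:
$x = i \sqrt{19}$ ($x = \sqrt{-19} = i \sqrt{19} \approx 4.3589 i$)
$v = 98$ ($v = 88 + \left(9 + 1\right) = 88 + 10 = 98$)
$\left(v + \left(\left(\left(-7\right) 0 + x\right) + 36\right)\right)^{2} = \left(98 + \left(\left(\left(-7\right) 0 + i \sqrt{19}\right) + 36\right)\right)^{2} = \left(98 + \left(\left(0 + i \sqrt{19}\right) + 36\right)\right)^{2} = \left(98 + \left(i \sqrt{19} + 36\right)\right)^{2} = \left(98 + \left(36 + i \sqrt{19}\right)\right)^{2} = \left(134 + i \sqrt{19}\right)^{2}$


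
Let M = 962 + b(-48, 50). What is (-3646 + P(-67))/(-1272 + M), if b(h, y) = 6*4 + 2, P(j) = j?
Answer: 3713/284 ≈ 13.074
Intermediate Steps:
b(h, y) = 26 (b(h, y) = 24 + 2 = 26)
M = 988 (M = 962 + 26 = 988)
(-3646 + P(-67))/(-1272 + M) = (-3646 - 67)/(-1272 + 988) = -3713/(-284) = -3713*(-1/284) = 3713/284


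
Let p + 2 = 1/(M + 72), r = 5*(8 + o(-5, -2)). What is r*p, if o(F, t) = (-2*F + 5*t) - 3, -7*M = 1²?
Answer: -24975/503 ≈ -49.652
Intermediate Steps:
M = -⅐ (M = -⅐*1² = -⅐*1 = -⅐ ≈ -0.14286)
o(F, t) = -3 - 2*F + 5*t
r = 25 (r = 5*(8 + (-3 - 2*(-5) + 5*(-2))) = 5*(8 + (-3 + 10 - 10)) = 5*(8 - 3) = 5*5 = 25)
p = -999/503 (p = -2 + 1/(-⅐ + 72) = -2 + 1/(503/7) = -2 + 7/503 = -999/503 ≈ -1.9861)
r*p = 25*(-999/503) = -24975/503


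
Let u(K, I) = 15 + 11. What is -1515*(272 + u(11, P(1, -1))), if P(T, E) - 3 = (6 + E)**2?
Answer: -451470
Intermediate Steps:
P(T, E) = 3 + (6 + E)**2
u(K, I) = 26
-1515*(272 + u(11, P(1, -1))) = -1515*(272 + 26) = -1515*298 = -451470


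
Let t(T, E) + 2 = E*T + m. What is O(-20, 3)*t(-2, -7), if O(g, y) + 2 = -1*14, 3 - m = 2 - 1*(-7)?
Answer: -96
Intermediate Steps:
m = -6 (m = 3 - (2 - 1*(-7)) = 3 - (2 + 7) = 3 - 1*9 = 3 - 9 = -6)
O(g, y) = -16 (O(g, y) = -2 - 1*14 = -2 - 14 = -16)
t(T, E) = -8 + E*T (t(T, E) = -2 + (E*T - 6) = -2 + (-6 + E*T) = -8 + E*T)
O(-20, 3)*t(-2, -7) = -16*(-8 - 7*(-2)) = -16*(-8 + 14) = -16*6 = -96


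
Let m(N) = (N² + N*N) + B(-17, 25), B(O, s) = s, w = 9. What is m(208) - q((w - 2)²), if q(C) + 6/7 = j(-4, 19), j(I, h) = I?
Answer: 605905/7 ≈ 86558.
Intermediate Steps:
m(N) = 25 + 2*N² (m(N) = (N² + N*N) + 25 = (N² + N²) + 25 = 2*N² + 25 = 25 + 2*N²)
q(C) = -34/7 (q(C) = -6/7 - 4 = -34/7)
m(208) - q((w - 2)²) = (25 + 2*208²) - 1*(-34/7) = (25 + 2*43264) + 34/7 = (25 + 86528) + 34/7 = 86553 + 34/7 = 605905/7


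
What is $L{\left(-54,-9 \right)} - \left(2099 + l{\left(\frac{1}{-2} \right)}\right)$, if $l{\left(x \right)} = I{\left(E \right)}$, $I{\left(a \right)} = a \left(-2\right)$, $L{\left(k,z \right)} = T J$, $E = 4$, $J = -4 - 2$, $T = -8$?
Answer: $-2043$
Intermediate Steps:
$J = -6$ ($J = -4 - 2 = -6$)
$L{\left(k,z \right)} = 48$ ($L{\left(k,z \right)} = \left(-8\right) \left(-6\right) = 48$)
$I{\left(a \right)} = - 2 a$
$l{\left(x \right)} = -8$ ($l{\left(x \right)} = \left(-2\right) 4 = -8$)
$L{\left(-54,-9 \right)} - \left(2099 + l{\left(\frac{1}{-2} \right)}\right) = 48 - \left(2099 - 8\right) = 48 - 2091 = -2043$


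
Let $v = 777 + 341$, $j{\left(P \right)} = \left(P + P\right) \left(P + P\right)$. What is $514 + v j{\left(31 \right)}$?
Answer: $4298106$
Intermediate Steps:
$j{\left(P \right)} = 4 P^{2}$ ($j{\left(P \right)} = 2 P 2 P = 4 P^{2}$)
$v = 1118$
$514 + v j{\left(31 \right)} = 514 + 1118 \cdot 4 \cdot 31^{2} = 514 + 1118 \cdot 4 \cdot 961 = 514 + 1118 \cdot 3844 = 514 + 4297592 = 4298106$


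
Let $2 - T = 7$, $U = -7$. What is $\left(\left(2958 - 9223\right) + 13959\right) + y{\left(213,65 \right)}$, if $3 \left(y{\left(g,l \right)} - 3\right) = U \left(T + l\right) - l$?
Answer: $\frac{22606}{3} \approx 7535.3$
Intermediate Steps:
$T = -5$ ($T = 2 - 7 = -5$)
$y{\left(g,l \right)} = \frac{44}{3} - \frac{8 l}{3}$ ($y{\left(g,l \right)} = 3 + \frac{- 7 \left(-5 + l\right) - l}{3} = 3 + \frac{\left(35 - 7 l\right) - l}{3} = 3 + \frac{35 - 8 l}{3} = 3 - \left(- \frac{35}{3} + \frac{8 l}{3}\right) = \frac{44}{3} - \frac{8 l}{3}$)
$\left(\left(2958 - 9223\right) + 13959\right) + y{\left(213,65 \right)} = \left(\left(2958 - 9223\right) + 13959\right) + \left(\frac{44}{3} - \frac{520}{3}\right) = \left(-6265 + 13959\right) + \left(\frac{44}{3} - \frac{520}{3}\right) = 7694 - \frac{476}{3} = \frac{22606}{3}$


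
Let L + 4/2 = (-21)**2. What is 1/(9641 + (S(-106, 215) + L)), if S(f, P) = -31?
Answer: 1/10049 ≈ 9.9512e-5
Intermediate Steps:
L = 439 (L = -2 + (-21)**2 = -2 + 441 = 439)
1/(9641 + (S(-106, 215) + L)) = 1/(9641 + (-31 + 439)) = 1/(9641 + 408) = 1/10049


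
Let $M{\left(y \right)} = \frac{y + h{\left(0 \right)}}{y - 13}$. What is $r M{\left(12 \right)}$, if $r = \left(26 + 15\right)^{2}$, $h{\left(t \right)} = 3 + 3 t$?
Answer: $-25215$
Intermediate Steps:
$M{\left(y \right)} = \frac{3 + y}{-13 + y}$ ($M{\left(y \right)} = \frac{y + \left(3 + 3 \cdot 0\right)}{y - 13} = \frac{y + \left(3 + 0\right)}{-13 + y} = \frac{y + 3}{-13 + y} = \frac{3 + y}{-13 + y}$)
$r = 1681$ ($r = 41^{2} = 1681$)
$r M{\left(12 \right)} = 1681 \frac{3 + 12}{-13 + 12} = 1681 \frac{1}{-1} \cdot 15 = 1681 \left(\left(-1\right) 15\right) = 1681 \left(-15\right) = -25215$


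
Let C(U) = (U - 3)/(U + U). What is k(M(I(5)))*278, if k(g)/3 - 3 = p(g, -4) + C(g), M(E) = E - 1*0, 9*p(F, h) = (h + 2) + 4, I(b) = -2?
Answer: 22379/6 ≈ 3729.8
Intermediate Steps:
p(F, h) = ⅔ + h/9 (p(F, h) = ((h + 2) + 4)/9 = ((2 + h) + 4)/9 = (6 + h)/9 = ⅔ + h/9)
M(E) = E (M(E) = E + 0 = E)
C(U) = (-3 + U)/(2*U) (C(U) = (-3 + U)/((2*U)) = (-3 + U)*(1/(2*U)) = (-3 + U)/(2*U))
k(g) = 29/3 + 3*(-3 + g)/(2*g) (k(g) = 9 + 3*((⅔ + (⅑)*(-4)) + (-3 + g)/(2*g)) = 9 + 3*((⅔ - 4/9) + (-3 + g)/(2*g)) = 9 + 3*(2/9 + (-3 + g)/(2*g)) = 9 + (⅔ + 3*(-3 + g)/(2*g)) = 29/3 + 3*(-3 + g)/(2*g))
k(M(I(5)))*278 = ((⅙)*(-27 + 67*(-2))/(-2))*278 = ((⅙)*(-½)*(-27 - 134))*278 = ((⅙)*(-½)*(-161))*278 = (161/12)*278 = 22379/6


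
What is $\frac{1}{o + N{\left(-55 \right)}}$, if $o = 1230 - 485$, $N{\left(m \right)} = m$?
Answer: $\frac{1}{690} \approx 0.0014493$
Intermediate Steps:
$o = 745$ ($o = 1230 - 485 = 745$)
$\frac{1}{o + N{\left(-55 \right)}} = \frac{1}{745 - 55} = \frac{1}{690}$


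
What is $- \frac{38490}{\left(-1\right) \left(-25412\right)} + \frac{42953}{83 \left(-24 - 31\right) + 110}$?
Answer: $- \frac{631497293}{56605230} \approx -11.156$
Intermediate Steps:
$- \frac{38490}{\left(-1\right) \left(-25412\right)} + \frac{42953}{83 \left(-24 - 31\right) + 110} = - \frac{38490}{25412} + \frac{42953}{83 \left(-24 - 31\right) + 110} = \left(-38490\right) \frac{1}{25412} + \frac{42953}{83 \left(-55\right) + 110} = - \frac{19245}{12706} + \frac{42953}{-4565 + 110} = - \frac{19245}{12706} + \frac{42953}{-4455} = - \frac{19245}{12706} + 42953 \left(- \frac{1}{4455}\right) = - \frac{19245}{12706} - \frac{42953}{4455} = - \frac{631497293}{56605230}$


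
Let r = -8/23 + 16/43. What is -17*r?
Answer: -408/989 ≈ -0.41254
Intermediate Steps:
r = 24/989 (r = -8*1/23 + 16*(1/43) = -8/23 + 16/43 = 24/989 ≈ 0.024267)
-17*r = -17*24/989 = -408/989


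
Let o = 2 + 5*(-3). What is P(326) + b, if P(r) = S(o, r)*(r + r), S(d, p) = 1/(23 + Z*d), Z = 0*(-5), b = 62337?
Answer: 1434403/23 ≈ 62365.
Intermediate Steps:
o = -13 (o = 2 - 15 = -13)
Z = 0
S(d, p) = 1/23 (S(d, p) = 1/(23 + 0*d) = 1/(23 + 0) = 1/23)
P(r) = 2*r/23 (P(r) = (r + r)/23 = (2*r)/23 = 2*r/23)
P(326) + b = (2/23)*326 + 62337 = 652/23 + 62337 = 1434403/23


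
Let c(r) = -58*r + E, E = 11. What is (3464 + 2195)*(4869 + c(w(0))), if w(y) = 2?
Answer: 26959476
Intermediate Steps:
c(r) = 11 - 58*r (c(r) = -58*r + 11 = 11 - 58*r)
(3464 + 2195)*(4869 + c(w(0))) = (3464 + 2195)*(4869 + (11 - 58*2)) = 5659*(4869 + (11 - 116)) = 5659*(4869 - 105) = 5659*4764 = 26959476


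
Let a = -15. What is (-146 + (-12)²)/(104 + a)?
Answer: -2/89 ≈ -0.022472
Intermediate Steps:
(-146 + (-12)²)/(104 + a) = (-146 + (-12)²)/(104 - 15) = (-146 + 144)/89 = (1/89)*(-2) = -2/89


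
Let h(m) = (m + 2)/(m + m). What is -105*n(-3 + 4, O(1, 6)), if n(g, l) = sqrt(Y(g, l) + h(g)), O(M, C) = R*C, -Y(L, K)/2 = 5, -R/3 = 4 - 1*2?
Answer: -105*I*sqrt(34)/2 ≈ -306.13*I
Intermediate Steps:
h(m) = (2 + m)/(2*m) (h(m) = (2 + m)/((2*m)) = (2 + m)*(1/(2*m)) = (2 + m)/(2*m))
R = -6 (R = -3*(4 - 1*2) = -3*(4 - 2) = -3*2 = -6)
Y(L, K) = -10 (Y(L, K) = -2*5 = -10)
O(M, C) = -6*C
n(g, l) = sqrt(-10 + (2 + g)/(2*g))
-105*n(-3 + 4, O(1, 6)) = -105*sqrt(-38 + 4/(-3 + 4))/2 = -105*sqrt(-38 + 4/1)/2 = -105*sqrt(-38 + 4*1)/2 = -105*sqrt(-38 + 4)/2 = -105*sqrt(-34)/2 = -105*I*sqrt(34)/2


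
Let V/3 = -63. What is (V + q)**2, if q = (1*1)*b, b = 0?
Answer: 35721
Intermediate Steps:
V = -189 (V = 3*(-63) = -189)
q = 0 (q = (1*1)*0 = 1*0 = 0)
(V + q)**2 = (-189 + 0)**2 = (-189)**2 = 35721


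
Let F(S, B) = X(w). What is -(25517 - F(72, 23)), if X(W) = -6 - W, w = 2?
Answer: -25525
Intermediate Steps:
F(S, B) = -8 (F(S, B) = -6 - 1*2 = -6 - 2 = -8)
-(25517 - F(72, 23)) = -(25517 - 1*(-8)) = -(25517 + 8) = -1*25525 = -25525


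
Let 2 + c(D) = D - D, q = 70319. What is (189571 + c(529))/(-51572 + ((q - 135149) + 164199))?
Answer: 189569/47797 ≈ 3.9661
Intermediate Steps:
c(D) = -2 (c(D) = -2 + (D - D) = -2 + 0 = -2)
(189571 + c(529))/(-51572 + ((q - 135149) + 164199)) = (189571 - 2)/(-51572 + ((70319 - 135149) + 164199)) = 189569/(-51572 + (-64830 + 164199)) = 189569/(-51572 + 99369) = 189569/47797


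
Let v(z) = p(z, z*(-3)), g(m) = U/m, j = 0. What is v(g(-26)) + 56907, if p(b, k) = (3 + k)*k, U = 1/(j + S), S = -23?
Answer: 20350165455/357604 ≈ 56907.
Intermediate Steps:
U = -1/23 (U = 1/(0 - 23) = 1/(-23) = -1/23 ≈ -0.043478)
p(b, k) = k*(3 + k)
g(m) = -1/(23*m)
v(z) = -3*z*(3 - 3*z) (v(z) = (z*(-3))*(3 + z*(-3)) = (-3*z)*(3 - 3*z) = -3*z*(3 - 3*z))
v(g(-26)) + 56907 = 9*(-1/23/(-26))*(-1 - 1/23/(-26)) + 56907 = 9*(-1/23*(-1/26))*(-1 - 1/23*(-1/26)) + 56907 = 9*(1/598)*(-1 + 1/598) + 56907 = 9*(1/598)*(-597/598) + 56907 = -5373/357604 + 56907 = 20350165455/357604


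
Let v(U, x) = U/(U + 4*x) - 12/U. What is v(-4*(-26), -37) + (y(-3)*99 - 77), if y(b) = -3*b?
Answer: 232095/286 ≈ 811.52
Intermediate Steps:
v(U, x) = -12/U + U/(U + 4*x)
v(-4*(-26), -37) + (y(-3)*99 - 77) = ((-4*(-26))**2 - 48*(-37) - (-48)*(-26))/(((-4*(-26)))*(-4*(-26) + 4*(-37))) + (-3*(-3)*99 - 77) = (104**2 + 1776 - 12*104)/(104*(104 - 148)) + (9*99 - 77) = (1/104)*(10816 + 1776 - 1248)/(-44) + (891 - 77) = (1/104)*(-1/44)*11344 + 814 = -709/286 + 814 = 232095/286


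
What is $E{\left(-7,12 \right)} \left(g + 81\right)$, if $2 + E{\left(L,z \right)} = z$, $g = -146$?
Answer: $-650$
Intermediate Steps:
$E{\left(L,z \right)} = -2 + z$
$E{\left(-7,12 \right)} \left(g + 81\right) = \left(-2 + 12\right) \left(-146 + 81\right) = 10 \left(-65\right) = -650$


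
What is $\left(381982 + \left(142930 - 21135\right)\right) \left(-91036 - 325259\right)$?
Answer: $-209719846215$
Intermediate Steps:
$\left(381982 + \left(142930 - 21135\right)\right) \left(-91036 - 325259\right) = \left(381982 + 121795\right) \left(-416295\right) = 503777 \left(-416295\right) = -209719846215$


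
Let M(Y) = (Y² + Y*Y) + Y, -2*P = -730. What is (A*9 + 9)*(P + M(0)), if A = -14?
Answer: -42705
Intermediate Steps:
P = 365 (P = -½*(-730) = 365)
M(Y) = Y + 2*Y² (M(Y) = (Y² + Y²) + Y = 2*Y² + Y = Y + 2*Y²)
(A*9 + 9)*(P + M(0)) = (-14*9 + 9)*(365 + 0*(1 + 2*0)) = (-126 + 9)*(365 + 0*(1 + 0)) = -117*(365 + 0*1) = -117*(365 + 0) = -117*365 = -42705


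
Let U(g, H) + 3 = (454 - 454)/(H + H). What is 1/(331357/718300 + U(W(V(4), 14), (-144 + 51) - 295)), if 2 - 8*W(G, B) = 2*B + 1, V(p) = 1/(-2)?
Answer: -718300/1823543 ≈ -0.39390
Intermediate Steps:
V(p) = -1/2
W(G, B) = 1/8 - B/4 (W(G, B) = 1/4 - (2*B + 1)/8 = 1/4 - (1 + 2*B)/8 = 1/4 + (-1/8 - B/4) = 1/8 - B/4)
U(g, H) = -3 (U(g, H) = -3 + (454 - 454)/(H + H) = -3 + 0/((2*H)) = -3 + 0*(1/(2*H)) = -3 + 0 = -3)
1/(331357/718300 + U(W(V(4), 14), (-144 + 51) - 295)) = 1/(331357/718300 - 3) = 1/(-1823543/718300) = -718300/1823543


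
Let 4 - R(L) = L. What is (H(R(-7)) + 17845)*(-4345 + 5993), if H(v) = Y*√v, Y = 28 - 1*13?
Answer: 29408560 + 24720*√11 ≈ 2.9491e+7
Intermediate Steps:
R(L) = 4 - L
Y = 15 (Y = 28 - 13 = 15)
H(v) = 15*√v
(H(R(-7)) + 17845)*(-4345 + 5993) = (15*√(4 - 1*(-7)) + 17845)*(-4345 + 5993) = (15*√(4 + 7) + 17845)*1648 = (15*√11 + 17845)*1648 = (17845 + 15*√11)*1648 = 29408560 + 24720*√11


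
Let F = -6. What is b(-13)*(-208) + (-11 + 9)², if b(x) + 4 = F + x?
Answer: 4788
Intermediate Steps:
b(x) = -10 + x (b(x) = -4 + (-6 + x) = -10 + x)
b(-13)*(-208) + (-11 + 9)² = (-10 - 13)*(-208) + (-11 + 9)² = -23*(-208) + (-2)² = 4784 + 4 = 4788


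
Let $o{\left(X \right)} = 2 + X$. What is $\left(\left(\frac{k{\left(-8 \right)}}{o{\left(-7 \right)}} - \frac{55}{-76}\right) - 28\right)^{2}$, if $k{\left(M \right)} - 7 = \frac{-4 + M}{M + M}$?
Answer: $\frac{29997529}{36100} \approx 830.96$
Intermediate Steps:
$k{\left(M \right)} = 7 + \frac{-4 + M}{2 M}$ ($k{\left(M \right)} = 7 + \frac{-4 + M}{M + M} = 7 + \frac{-4 + M}{2 M}$)
$\left(\left(\frac{k{\left(-8 \right)}}{o{\left(-7 \right)}} - \frac{55}{-76}\right) - 28\right)^{2} = \left(\left(\frac{\frac{15}{2} - \frac{2}{-8}}{2 - 7} - \frac{55}{-76}\right) - 28\right)^{2} = \left(\left(\frac{\frac{15}{2} - - \frac{1}{4}}{-5} - - \frac{55}{76}\right) - 28\right)^{2} = \left(\left(\left(\frac{15}{2} + \frac{1}{4}\right) \left(- \frac{1}{5}\right) + \frac{55}{76}\right) - 28\right)^{2} = \left(\left(\frac{31}{4} \left(- \frac{1}{5}\right) + \frac{55}{76}\right) - 28\right)^{2} = \left(\left(- \frac{31}{20} + \frac{55}{76}\right) - 28\right)^{2} = \left(- \frac{157}{190} - 28\right)^{2} = \left(- \frac{5477}{190}\right)^{2} = \frac{29997529}{36100}$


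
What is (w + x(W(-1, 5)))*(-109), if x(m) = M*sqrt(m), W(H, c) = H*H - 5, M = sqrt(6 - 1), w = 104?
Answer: -11336 - 218*I*sqrt(5) ≈ -11336.0 - 487.46*I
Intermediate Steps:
M = sqrt(5) ≈ 2.2361
W(H, c) = -5 + H**2 (W(H, c) = H**2 - 5 = -5 + H**2)
x(m) = sqrt(5)*sqrt(m)
(w + x(W(-1, 5)))*(-109) = (104 + sqrt(5)*sqrt(-5 + (-1)**2))*(-109) = (104 + sqrt(5)*sqrt(-5 + 1))*(-109) = (104 + sqrt(5)*sqrt(-4))*(-109) = (104 + sqrt(5)*(2*I))*(-109) = (104 + 2*I*sqrt(5))*(-109) = -11336 - 218*I*sqrt(5)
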